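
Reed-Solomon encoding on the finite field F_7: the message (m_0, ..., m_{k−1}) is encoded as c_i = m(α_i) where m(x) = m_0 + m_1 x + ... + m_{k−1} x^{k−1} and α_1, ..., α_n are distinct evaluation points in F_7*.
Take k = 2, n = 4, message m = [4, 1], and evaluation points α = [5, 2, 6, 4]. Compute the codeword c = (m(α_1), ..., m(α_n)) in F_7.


c = [2, 6, 3, 1]

Message polynomial: m(x) = 4 + 1·x (mod 7).
For each evaluation point α_i, compute m(α_i) mod 7:
  α_1 = 5: Horner steps 1 → 2, so m(5) = 2.
  α_2 = 2: Horner steps 1 → 6, so m(2) = 6.
  α_3 = 6: Horner steps 1 → 3, so m(6) = 3.
  α_4 = 4: Horner steps 1 → 1, so m(4) = 1.
Codeword c = [2, 6, 3, 1] ∈ F_7^4.


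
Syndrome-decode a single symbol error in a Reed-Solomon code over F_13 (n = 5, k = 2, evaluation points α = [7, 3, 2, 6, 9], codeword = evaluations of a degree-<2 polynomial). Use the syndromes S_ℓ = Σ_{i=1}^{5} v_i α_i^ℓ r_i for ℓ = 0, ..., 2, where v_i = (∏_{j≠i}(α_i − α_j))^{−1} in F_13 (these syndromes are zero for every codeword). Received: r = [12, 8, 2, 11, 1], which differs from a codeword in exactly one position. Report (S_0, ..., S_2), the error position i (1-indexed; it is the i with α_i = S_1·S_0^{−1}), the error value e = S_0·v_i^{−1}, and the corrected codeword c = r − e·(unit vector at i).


S = (6, 12, 11), error at position 3, error magnitude e = 8, c = [12, 8, 7, 11, 1].

Step 1: column multipliers v_i = (∏_{j≠i}(α_i − α_j))^{−1} mod 13.
  i = 1 (α = 7): (7−3)(7−2)(7−6)(7−9) = 4·5·1·(−2) = −40 ≡ 12, so v_1 = 12^{−1} = 12 (mod 13).
  i = 2 (α = 3): (3−7)(3−2)(3−6)(3−9) = (−4)·1·(−3)·(−6) = −72 ≡ 6, so v_2 = 6^{−1} = 11 (mod 13).
  i = 3 (α = 2): (2−7)(2−3)(2−6)(2−9) = (−5)·(−1)·(−4)·(−7) = 140 ≡ 10, so v_3 = 10^{−1} = 4 (mod 13).
  i = 4 (α = 6): (6−7)(6−3)(6−2)(6−9) = (−1)·3·4·(−3) = 36 ≡ 10, so v_4 = 10^{−1} = 4 (mod 13).
  i = 5 (α = 9): (9−7)(9−3)(9−2)(9−6) = 2·6·7·3 = 252 ≡ 5, so v_5 = 5^{−1} = 8 (mod 13).
  v = [12, 11, 4, 4, 8].
Step 2: syndromes of r = [12, 8, 2, 11, 1] (all sums mod 13).
  S_0 = Σ v_i r_i = 12·12 + 11·8 + 4·2 + 4·11 + 8·1 = 292 ≡ 6.
  S_1 = Σ v_i α_i r_i = 12·7·12 + 11·3·8 + 4·2·2 + 4·6·11 + 8·9·1 = 1624 ≡ 12.
  α_i^2 mod 13 = [10, 9, 4, 10, 3].
  S_2 = Σ v_i α_i^2 r_i = 12·10·12 + 11·9·8 + 4·4·2 + 4·10·11 + 8·3·1 = 2728 ≡ 11.
  S = (6, 12, 11) ≠ 0, so r is not a codeword (an error is present).
Step 3: locate the error. For a single error e at position i, S_ℓ = v_i·e·α_i^ℓ, so α_err = S_1/S_0.
  S_0^{−1} = 6^{−1} = 11 (mod 13), so α_err = 12·11 = 132 ≡ 2 = α_3. Error position i = 3.
  Consistency check: S_2/S_1 = 11·12 = 132 ≡ 2 = α_err ✓ (single-error assumption holds).
Step 4: error magnitude e = S_0/v_3 = S_0·∏_{j≠3}(α_3 − α_j) = 6·10 = 60 ≡ 8 (mod 13).
Step 5: correct position 3: c_3 = r_3 − e = 2 − 8 ≡ 7 (mod 13). Hence c = [12, 8, 7, 11, 1].
  Check: interpolating c through the α_i gives m(x) = 5 + 1·x (degree < 2) with m(α_i) = c_i for every i, so c is indeed a codeword.


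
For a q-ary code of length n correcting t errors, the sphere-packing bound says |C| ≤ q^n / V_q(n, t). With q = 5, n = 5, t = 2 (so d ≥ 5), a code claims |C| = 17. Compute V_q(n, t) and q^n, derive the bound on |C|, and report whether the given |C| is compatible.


V_q(n, t) = 181, q^n = 3125, Hamming bound = 17, |C| = 17 ≤ bound (satisfied).

Step 1: Compute V_q(n, t) = Σ_{j=0}^2 C(n, j) (q−1)^j.
  j = 0: C(5,0)·(4)^0 = 1·1 = 1.
  j = 1: C(5,1)·(4)^1 = 5·4 = 20.
  j = 2: C(5,2)·(4)^2 = 10·16 = 160.
  V_q(n, t) = 1 + 20 + 160 = 181.
Step 2: q^n = 5^5 = 3125.
Step 3: Hamming bound ⌊q^n / V_q(n,t)⌋ = ⌊3125/181⌋ = 17.
Step 4: Compare |C| = 17 to 17: satisfied.
The claimed |C| lies at the Hamming bound (tight).


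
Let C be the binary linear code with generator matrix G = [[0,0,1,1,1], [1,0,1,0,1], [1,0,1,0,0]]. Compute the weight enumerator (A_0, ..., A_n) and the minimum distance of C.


Weight distribution: A_0 = 1, A_1 = 1, A_2 = 3, A_3 = 3. Minimum distance d = 1.

Enumerate all 2^3 = 8 messages m ∈ F_2^3.
For each, compute codeword c = mG in F_2^5, then tally its weight.
  m = 000 → c = 00000, weight = 0.
  m = 100 → c = 00111, weight = 3.
  m = 010 → c = 10101, weight = 3.
  m = 110 → c = 10010, weight = 2.
  m = 001 → c = 10100, weight = 2.
  m = 101 → c = 10011, weight = 3.
  m = 011 → c = 00001, weight = 1.
  m = 111 → c = 00110, weight = 2.
Tally weights:
  weight 0: 1 codewords.
  weight 1: 1 codewords.
  weight 2: 3 codewords.
  weight 3: 3 codewords.
Minimum distance d = smallest w > 0 with A_w > 0 = 1.
Sanity: Σ A_w = 8 = 2^3 = 8 ✓.


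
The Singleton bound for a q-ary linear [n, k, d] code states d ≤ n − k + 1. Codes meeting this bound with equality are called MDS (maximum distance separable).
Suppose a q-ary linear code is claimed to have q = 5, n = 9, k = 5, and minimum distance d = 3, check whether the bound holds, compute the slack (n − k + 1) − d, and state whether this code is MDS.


Singleton RHS = n − k + 1 = 5, slack = 2, bound satisfied, not MDS.

Singleton bound: d ≤ n − k + 1.
Here n = 9, k = 5, so n − k + 1 = 5.
Given d = 3, check d ≤ 5: YES.
Slack = (n − k + 1) − d = 2.
The code is NOT MDS (slack = 2 > 0).
Description: the claimed parameters are [9, 5, 3]_5; such a code would be non-MDS.


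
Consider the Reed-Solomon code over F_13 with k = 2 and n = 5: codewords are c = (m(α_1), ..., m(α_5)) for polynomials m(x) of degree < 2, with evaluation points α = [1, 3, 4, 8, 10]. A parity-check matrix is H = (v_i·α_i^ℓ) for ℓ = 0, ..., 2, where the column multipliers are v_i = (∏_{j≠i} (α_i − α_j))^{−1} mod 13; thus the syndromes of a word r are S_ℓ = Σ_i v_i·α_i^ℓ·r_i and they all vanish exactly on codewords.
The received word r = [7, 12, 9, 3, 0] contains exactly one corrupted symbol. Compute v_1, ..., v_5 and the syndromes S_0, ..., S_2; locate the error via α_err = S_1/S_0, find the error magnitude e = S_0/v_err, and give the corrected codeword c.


S = (1, 3, 9), error at position 2, error magnitude e = 8, c = [7, 4, 9, 3, 0].

Step 1: column multipliers v_i = (∏_{j≠i}(α_i − α_j))^{−1} mod 13.
  i = 1 (α = 1): (1−3)(1−4)(1−8)(1−10) = (−2)·(−3)·(−7)·(−9) = 378 ≡ 1, so v_1 = 1^{−1} = 1 (mod 13).
  i = 2 (α = 3): (3−1)(3−4)(3−8)(3−10) = 2·(−1)·(−5)·(−7) = −70 ≡ 8, so v_2 = 8^{−1} = 5 (mod 13).
  i = 3 (α = 4): (4−1)(4−3)(4−8)(4−10) = 3·1·(−4)·(−6) = 72 ≡ 7, so v_3 = 7^{−1} = 2 (mod 13).
  i = 4 (α = 8): (8−1)(8−3)(8−4)(8−10) = 7·5·4·(−2) = −280 ≡ 6, so v_4 = 6^{−1} = 11 (mod 13).
  i = 5 (α = 10): (10−1)(10−3)(10−4)(10−8) = 9·7·6·2 = 756 ≡ 2, so v_5 = 2^{−1} = 7 (mod 13).
  v = [1, 5, 2, 11, 7].
Step 2: syndromes of r = [7, 12, 9, 3, 0] (all sums mod 13).
  S_0 = Σ v_i r_i = 1·7 + 5·12 + 2·9 + 11·3 + 7·0 = 118 ≡ 1.
  S_1 = Σ v_i α_i r_i = 1·1·7 + 5·3·12 + 2·4·9 + 11·8·3 + 7·10·0 = 523 ≡ 3.
  α_i^2 mod 13 = [1, 9, 3, 12, 9].
  S_2 = Σ v_i α_i^2 r_i = 1·1·7 + 5·9·12 + 2·3·9 + 11·12·3 + 7·9·0 = 997 ≡ 9.
  S = (1, 3, 9) ≠ 0, so r is not a codeword (an error is present).
Step 3: locate the error. For a single error e at position i, S_ℓ = v_i·e·α_i^ℓ, so α_err = S_1/S_0.
  S_0^{−1} = 1^{−1} = 1 (mod 13), so α_err = 3·1 = 3 ≡ 3 = α_2. Error position i = 2.
  Consistency check: S_2/S_1 = 9·9 = 81 ≡ 3 = α_err ✓ (single-error assumption holds).
Step 4: error magnitude e = S_0/v_2 = S_0·∏_{j≠2}(α_2 − α_j) = 1·8 = 8 ≡ 8 (mod 13).
Step 5: correct position 2: c_2 = r_2 − e = 12 − 8 ≡ 4 (mod 13). Hence c = [7, 4, 9, 3, 0].
  Check: interpolating c through the α_i gives m(x) = 2 + 5·x (degree < 2) with m(α_i) = c_i for every i, so c is indeed a codeword.


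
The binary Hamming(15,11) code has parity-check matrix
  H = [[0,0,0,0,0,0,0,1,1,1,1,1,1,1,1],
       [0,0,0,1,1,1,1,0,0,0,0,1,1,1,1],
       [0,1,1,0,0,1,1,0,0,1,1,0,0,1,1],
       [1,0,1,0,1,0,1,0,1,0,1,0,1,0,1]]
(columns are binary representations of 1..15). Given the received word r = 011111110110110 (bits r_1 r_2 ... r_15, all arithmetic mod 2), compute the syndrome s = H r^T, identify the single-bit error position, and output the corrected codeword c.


s = (1, 0, 1, 1)^T, error position = 11, corrected codeword c = 011111110100110

Compute s = H r^T mod 2 one row at a time:
  s_1 = 1 + 0 + 1 + 1 + 0 + 1 + 1 + 0 = 5 ≡ 1 (mod 2).
  s_2 = 1 + 1 + 1 + 1 + 0 + 1 + 1 + 0 = 6 ≡ 0 (mod 2).
  s_3 = 1 + 1 + 1 + 1 + 1 + 1 + 1 + 0 = 7 ≡ 1 (mod 2).
  s_4 = 0 + 1 + 1 + 1 + 0 + 1 + 1 + 0 = 5 ≡ 1 (mod 2).
s = (1, 0, 1, 1)^T — this equals column 11 of H (binary 1011), so error is at position 11.
Correct: flip bit 11 of r = 011111110110110 to get c = 011111110100110.


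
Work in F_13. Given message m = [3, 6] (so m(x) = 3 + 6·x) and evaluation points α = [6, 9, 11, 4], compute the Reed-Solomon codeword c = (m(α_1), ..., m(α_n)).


c = [0, 5, 4, 1]

Message polynomial: m(x) = 3 + 6·x (mod 13).
For each evaluation point α_i, compute m(α_i) mod 13:
  α_1 = 6: Horner steps 6 → 0, so m(6) = 0.
  α_2 = 9: Horner steps 6 → 5, so m(9) = 5.
  α_3 = 11: Horner steps 6 → 4, so m(11) = 4.
  α_4 = 4: Horner steps 6 → 1, so m(4) = 1.
Codeword c = [0, 5, 4, 1] ∈ F_13^4.


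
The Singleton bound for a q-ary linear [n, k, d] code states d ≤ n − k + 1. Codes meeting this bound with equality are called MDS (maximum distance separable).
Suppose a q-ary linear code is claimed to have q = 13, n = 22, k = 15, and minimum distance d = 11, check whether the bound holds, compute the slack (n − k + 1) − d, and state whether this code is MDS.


Singleton RHS = n − k + 1 = 8, slack = -3, bound violated (no such code; not MDS).

Singleton bound: d ≤ n − k + 1.
Here n = 22, k = 15, so n − k + 1 = 8.
Given d = 11, check d ≤ 8: NO.
Slack = (n − k + 1) − d = -3.
The slack is negative: d = 11 exceeds n − k + 1 = 8 by 3, so the Singleton bound is violated and no linear [22, 15, 11]_13 code can exist. In particular it is not MDS (MDS requires d = n − k + 1 exactly).
Description: the claimed parameters are [22, 15, 11]_13; such a code would be impossible (violates the Singleton bound).


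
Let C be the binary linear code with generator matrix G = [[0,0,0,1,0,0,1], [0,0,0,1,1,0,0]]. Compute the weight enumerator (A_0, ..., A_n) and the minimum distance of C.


Weight distribution: A_0 = 1, A_2 = 3. Minimum distance d = 2.

Enumerate all 2^2 = 4 messages m ∈ F_2^2.
For each, compute codeword c = mG in F_2^7, then tally its weight.
  m = 00 → c = 0000000, weight = 0.
  m = 10 → c = 0001001, weight = 2.
  m = 01 → c = 0001100, weight = 2.
  m = 11 → c = 0000101, weight = 2.
Tally weights:
  weight 0: 1 codewords.
  weight 2: 3 codewords.
Minimum distance d = smallest w > 0 with A_w > 0 = 2.
Sanity: Σ A_w = 4 = 2^2 = 4 ✓.


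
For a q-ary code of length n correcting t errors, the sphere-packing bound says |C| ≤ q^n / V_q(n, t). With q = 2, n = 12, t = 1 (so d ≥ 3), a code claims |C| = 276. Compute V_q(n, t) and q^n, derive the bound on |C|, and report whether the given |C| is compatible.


V_q(n, t) = 13, q^n = 4096, Hamming bound = 315, |C| = 276 ≤ bound (satisfied).

Step 1: Compute V_q(n, t) = Σ_{j=0}^1 C(n, j) (q−1)^j.
  j = 0: C(12,0)·(1)^0 = 1·1 = 1.
  j = 1: C(12,1)·(1)^1 = 12·1 = 12.
  V_q(n, t) = 1 + 12 = 13.
Step 2: q^n = 2^12 = 4096.
Step 3: Hamming bound ⌊q^n / V_q(n,t)⌋ = ⌊4096/13⌋ = 315.
Step 4: Compare |C| = 276 to 315: satisfied.
The claimed |C| lies below the Hamming bound.


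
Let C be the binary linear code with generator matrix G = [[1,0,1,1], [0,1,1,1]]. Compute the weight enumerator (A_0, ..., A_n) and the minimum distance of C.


Weight distribution: A_0 = 1, A_2 = 1, A_3 = 2. Minimum distance d = 2.

Enumerate all 2^2 = 4 messages m ∈ F_2^2.
For each, compute codeword c = mG in F_2^4, then tally its weight.
  m = 00 → c = 0000, weight = 0.
  m = 10 → c = 1011, weight = 3.
  m = 01 → c = 0111, weight = 3.
  m = 11 → c = 1100, weight = 2.
Tally weights:
  weight 0: 1 codewords.
  weight 2: 1 codewords.
  weight 3: 2 codewords.
Minimum distance d = smallest w > 0 with A_w > 0 = 2.
Sanity: Σ A_w = 4 = 2^2 = 4 ✓.


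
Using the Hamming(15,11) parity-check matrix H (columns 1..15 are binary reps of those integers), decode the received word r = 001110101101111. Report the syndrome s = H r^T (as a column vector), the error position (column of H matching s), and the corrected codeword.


s = (0, 1, 1, 0)^T, error position = 6, corrected codeword c = 001111101101111

Compute s = H r^T mod 2 one row at a time:
  s_1 = 0 + 1 + 1 + 0 + 1 + 1 + 1 + 1 = 6 ≡ 0 (mod 2).
  s_2 = 1 + 1 + 0 + 1 + 1 + 1 + 1 + 1 = 7 ≡ 1 (mod 2).
  s_3 = 0 + 1 + 0 + 1 + 1 + 0 + 1 + 1 = 5 ≡ 1 (mod 2).
  s_4 = 0 + 1 + 1 + 1 + 1 + 0 + 1 + 1 = 6 ≡ 0 (mod 2).
s = (0, 1, 1, 0)^T — this equals column 6 of H (binary 0110), so error is at position 6.
Correct: flip bit 6 of r = 001110101101111 to get c = 001111101101111.


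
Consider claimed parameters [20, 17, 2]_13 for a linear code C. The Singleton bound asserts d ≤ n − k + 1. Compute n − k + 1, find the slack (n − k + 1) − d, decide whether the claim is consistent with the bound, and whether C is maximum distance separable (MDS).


Singleton RHS = n − k + 1 = 4, slack = 2, bound satisfied, not MDS.

Singleton bound: d ≤ n − k + 1.
Here n = 20, k = 17, so n − k + 1 = 4.
Given d = 2, check d ≤ 4: YES.
Slack = (n − k + 1) − d = 2.
The code is NOT MDS (slack = 2 > 0).
Description: the claimed parameters are [20, 17, 2]_13; such a code would be non-MDS.


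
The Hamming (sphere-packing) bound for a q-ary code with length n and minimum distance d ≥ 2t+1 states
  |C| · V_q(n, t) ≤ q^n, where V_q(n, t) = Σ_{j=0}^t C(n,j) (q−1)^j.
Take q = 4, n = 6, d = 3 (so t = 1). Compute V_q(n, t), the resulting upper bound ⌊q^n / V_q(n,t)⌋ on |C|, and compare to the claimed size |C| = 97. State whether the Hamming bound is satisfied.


V_q(n, t) = 19, q^n = 4096, Hamming bound = 215, |C| = 97 ≤ bound (satisfied).

Step 1: Compute V_q(n, t) = Σ_{j=0}^1 C(n, j) (q−1)^j.
  j = 0: C(6,0)·(3)^0 = 1·1 = 1.
  j = 1: C(6,1)·(3)^1 = 6·3 = 18.
  V_q(n, t) = 1 + 18 = 19.
Step 2: q^n = 4^6 = 4096.
Step 3: Hamming bound ⌊q^n / V_q(n,t)⌋ = ⌊4096/19⌋ = 215.
Step 4: Compare |C| = 97 to 215: satisfied.
The claimed |C| lies below the Hamming bound.


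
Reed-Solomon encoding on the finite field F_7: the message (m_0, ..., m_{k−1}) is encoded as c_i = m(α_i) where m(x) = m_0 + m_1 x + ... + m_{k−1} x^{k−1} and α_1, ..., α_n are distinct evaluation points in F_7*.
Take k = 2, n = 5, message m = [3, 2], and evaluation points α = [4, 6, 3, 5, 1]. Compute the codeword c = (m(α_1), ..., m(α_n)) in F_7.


c = [4, 1, 2, 6, 5]

Message polynomial: m(x) = 3 + 2·x (mod 7).
For each evaluation point α_i, compute m(α_i) mod 7:
  α_1 = 4: Horner steps 2 → 4, so m(4) = 4.
  α_2 = 6: Horner steps 2 → 1, so m(6) = 1.
  α_3 = 3: Horner steps 2 → 2, so m(3) = 2.
  α_4 = 5: Horner steps 2 → 6, so m(5) = 6.
  α_5 = 1: Horner steps 2 → 5, so m(1) = 5.
Codeword c = [4, 1, 2, 6, 5] ∈ F_7^5.


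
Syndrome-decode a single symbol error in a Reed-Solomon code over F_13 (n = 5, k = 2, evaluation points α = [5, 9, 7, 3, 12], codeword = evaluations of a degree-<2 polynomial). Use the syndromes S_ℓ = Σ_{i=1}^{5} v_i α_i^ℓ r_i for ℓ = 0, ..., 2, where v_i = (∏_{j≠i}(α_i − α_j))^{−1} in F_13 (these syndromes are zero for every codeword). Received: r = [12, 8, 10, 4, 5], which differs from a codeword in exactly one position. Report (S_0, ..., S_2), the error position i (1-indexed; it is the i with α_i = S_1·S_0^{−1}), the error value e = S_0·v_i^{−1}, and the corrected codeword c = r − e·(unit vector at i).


S = (1, 3, 9), error at position 4, error magnitude e = 3, c = [12, 8, 10, 1, 5].

Step 1: column multipliers v_i = (∏_{j≠i}(α_i − α_j))^{−1} mod 13.
  i = 1 (α = 5): (5−9)(5−7)(5−3)(5−12) = (−4)·(−2)·2·(−7) = −112 ≡ 5, so v_1 = 5^{−1} = 8 (mod 13).
  i = 2 (α = 9): (9−5)(9−7)(9−3)(9−12) = 4·2·6·(−3) = −144 ≡ 12, so v_2 = 12^{−1} = 12 (mod 13).
  i = 3 (α = 7): (7−5)(7−9)(7−3)(7−12) = 2·(−2)·4·(−5) = 80 ≡ 2, so v_3 = 2^{−1} = 7 (mod 13).
  i = 4 (α = 3): (3−5)(3−9)(3−7)(3−12) = (−2)·(−6)·(−4)·(−9) = 432 ≡ 3, so v_4 = 3^{−1} = 9 (mod 13).
  i = 5 (α = 12): (12−5)(12−9)(12−7)(12−3) = 7·3·5·9 = 945 ≡ 9, so v_5 = 9^{−1} = 3 (mod 13).
  v = [8, 12, 7, 9, 3].
Step 2: syndromes of r = [12, 8, 10, 4, 5] (all sums mod 13).
  S_0 = Σ v_i r_i = 8·12 + 12·8 + 7·10 + 9·4 + 3·5 = 313 ≡ 1.
  S_1 = Σ v_i α_i r_i = 8·5·12 + 12·9·8 + 7·7·10 + 9·3·4 + 3·12·5 = 2122 ≡ 3.
  α_i^2 mod 13 = [12, 3, 10, 9, 1].
  S_2 = Σ v_i α_i^2 r_i = 8·12·12 + 12·3·8 + 7·10·10 + 9·9·4 + 3·1·5 = 2479 ≡ 9.
  S = (1, 3, 9) ≠ 0, so r is not a codeword (an error is present).
Step 3: locate the error. For a single error e at position i, S_ℓ = v_i·e·α_i^ℓ, so α_err = S_1/S_0.
  S_0^{−1} = 1^{−1} = 1 (mod 13), so α_err = 3·1 = 3 ≡ 3 = α_4. Error position i = 4.
  Consistency check: S_2/S_1 = 9·9 = 81 ≡ 3 = α_err ✓ (single-error assumption holds).
Step 4: error magnitude e = S_0/v_4 = S_0·∏_{j≠4}(α_4 − α_j) = 1·3 = 3 ≡ 3 (mod 13).
Step 5: correct position 4: c_4 = r_4 − e = 4 − 3 ≡ 1 (mod 13). Hence c = [12, 8, 10, 1, 5].
  Check: interpolating c through the α_i gives m(x) = 4 + 12·x (degree < 2) with m(α_i) = c_i for every i, so c is indeed a codeword.


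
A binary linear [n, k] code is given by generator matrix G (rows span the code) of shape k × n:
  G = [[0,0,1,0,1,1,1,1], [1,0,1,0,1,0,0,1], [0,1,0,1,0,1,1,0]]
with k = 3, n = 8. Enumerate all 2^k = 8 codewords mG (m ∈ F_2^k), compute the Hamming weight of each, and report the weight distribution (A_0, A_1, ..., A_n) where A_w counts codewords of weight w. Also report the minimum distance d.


Weight distribution: A_0 = 1, A_3 = 2, A_4 = 2, A_5 = 2, A_8 = 1. Minimum distance d = 3.

Enumerate all 2^3 = 8 messages m ∈ F_2^3.
For each, compute codeword c = mG in F_2^8, then tally its weight.
  m = 000 → c = 00000000, weight = 0.
  m = 100 → c = 00101111, weight = 5.
  m = 010 → c = 10101001, weight = 4.
  m = 110 → c = 10000110, weight = 3.
  m = 001 → c = 01010110, weight = 4.
  m = 101 → c = 01111001, weight = 5.
  m = 011 → c = 11111111, weight = 8.
  m = 111 → c = 11010000, weight = 3.
Tally weights:
  weight 0: 1 codewords.
  weight 3: 2 codewords.
  weight 4: 2 codewords.
  weight 5: 2 codewords.
  weight 8: 1 codewords.
Minimum distance d = smallest w > 0 with A_w > 0 = 3.
Sanity: Σ A_w = 8 = 2^3 = 8 ✓.


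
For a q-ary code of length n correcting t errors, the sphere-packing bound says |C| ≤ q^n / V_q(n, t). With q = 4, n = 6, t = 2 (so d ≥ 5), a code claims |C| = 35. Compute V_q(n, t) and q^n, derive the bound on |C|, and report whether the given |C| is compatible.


V_q(n, t) = 154, q^n = 4096, Hamming bound = 26, |C| = 35 > bound (violated).

Step 1: Compute V_q(n, t) = Σ_{j=0}^2 C(n, j) (q−1)^j.
  j = 0: C(6,0)·(3)^0 = 1·1 = 1.
  j = 1: C(6,1)·(3)^1 = 6·3 = 18.
  j = 2: C(6,2)·(3)^2 = 15·9 = 135.
  V_q(n, t) = 1 + 18 + 135 = 154.
Step 2: q^n = 4^6 = 4096.
Step 3: Hamming bound ⌊q^n / V_q(n,t)⌋ = ⌊4096/154⌋ = 26.
Step 4: Compare |C| = 35 to 26: violated.
The claimed |C| lies above the Hamming bound, so no 4-ary code of length 6 with d ≥ 5 can have 35 codewords.


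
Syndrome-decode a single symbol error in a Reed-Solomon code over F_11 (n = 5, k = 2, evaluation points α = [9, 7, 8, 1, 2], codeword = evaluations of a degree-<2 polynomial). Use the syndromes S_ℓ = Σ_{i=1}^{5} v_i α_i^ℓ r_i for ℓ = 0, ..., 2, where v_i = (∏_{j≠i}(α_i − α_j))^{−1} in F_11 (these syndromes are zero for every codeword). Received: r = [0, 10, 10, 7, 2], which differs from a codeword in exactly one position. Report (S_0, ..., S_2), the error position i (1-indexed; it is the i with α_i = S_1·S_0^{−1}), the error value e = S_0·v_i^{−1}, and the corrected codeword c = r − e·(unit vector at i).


S = (8, 9, 6), error at position 3, error magnitude e = 5, c = [0, 10, 5, 7, 2].

Step 1: column multipliers v_i = (∏_{j≠i}(α_i − α_j))^{−1} mod 11.
  i = 1 (α = 9): (9−7)(9−8)(9−1)(9−2) = 2·1·8·7 = 112 ≡ 2, so v_1 = 2^{−1} = 6 (mod 11).
  i = 2 (α = 7): (7−9)(7−8)(7−1)(7−2) = (−2)·(−1)·6·5 = 60 ≡ 5, so v_2 = 5^{−1} = 9 (mod 11).
  i = 3 (α = 8): (8−9)(8−7)(8−1)(8−2) = (−1)·1·7·6 = −42 ≡ 2, so v_3 = 2^{−1} = 6 (mod 11).
  i = 4 (α = 1): (1−9)(1−7)(1−8)(1−2) = (−8)·(−6)·(−7)·(−1) = 336 ≡ 6, so v_4 = 6^{−1} = 2 (mod 11).
  i = 5 (α = 2): (2−9)(2−7)(2−8)(2−1) = (−7)·(−5)·(−6)·1 = −210 ≡ 10, so v_5 = 10^{−1} = 10 (mod 11).
  v = [6, 9, 6, 2, 10].
Step 2: syndromes of r = [0, 10, 10, 7, 2] (all sums mod 11).
  S_0 = Σ v_i r_i = 6·0 + 9·10 + 6·10 + 2·7 + 10·2 = 184 ≡ 8.
  S_1 = Σ v_i α_i r_i = 6·9·0 + 9·7·10 + 6·8·10 + 2·1·7 + 10·2·2 = 1164 ≡ 9.
  α_i^2 mod 11 = [4, 5, 9, 1, 4].
  S_2 = Σ v_i α_i^2 r_i = 6·4·0 + 9·5·10 + 6·9·10 + 2·1·7 + 10·4·2 = 1084 ≡ 6.
  S = (8, 9, 6) ≠ 0, so r is not a codeword (an error is present).
Step 3: locate the error. For a single error e at position i, S_ℓ = v_i·e·α_i^ℓ, so α_err = S_1/S_0.
  S_0^{−1} = 8^{−1} = 7 (mod 11), so α_err = 9·7 = 63 ≡ 8 = α_3. Error position i = 3.
  Consistency check: S_2/S_1 = 6·5 = 30 ≡ 8 = α_err ✓ (single-error assumption holds).
Step 4: error magnitude e = S_0/v_3 = S_0·∏_{j≠3}(α_3 − α_j) = 8·2 = 16 ≡ 5 (mod 11).
Step 5: correct position 3: c_3 = r_3 − e = 10 − 5 ≡ 5 (mod 11). Hence c = [0, 10, 5, 7, 2].
  Check: interpolating c through the α_i gives m(x) = 1 + 6·x (degree < 2) with m(α_i) = c_i for every i, so c is indeed a codeword.


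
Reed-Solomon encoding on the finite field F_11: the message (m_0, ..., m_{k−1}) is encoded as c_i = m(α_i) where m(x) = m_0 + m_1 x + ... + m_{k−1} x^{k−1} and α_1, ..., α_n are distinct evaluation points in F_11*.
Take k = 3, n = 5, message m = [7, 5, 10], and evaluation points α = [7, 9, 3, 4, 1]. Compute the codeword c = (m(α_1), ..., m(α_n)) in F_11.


c = [4, 4, 2, 0, 0]

Message polynomial: m(x) = 7 + 5·x + 10·x^2 (mod 11).
For each evaluation point α_i, compute m(α_i) mod 11:
  α_1 = 7: Horner steps 10 → 9 → 4, so m(7) = 4.
  α_2 = 9: Horner steps 10 → 7 → 4, so m(9) = 4.
  α_3 = 3: Horner steps 10 → 2 → 2, so m(3) = 2.
  α_4 = 4: Horner steps 10 → 1 → 0, so m(4) = 0.
  α_5 = 1: Horner steps 10 → 4 → 0, so m(1) = 0.
Codeword c = [4, 4, 2, 0, 0] ∈ F_11^5.


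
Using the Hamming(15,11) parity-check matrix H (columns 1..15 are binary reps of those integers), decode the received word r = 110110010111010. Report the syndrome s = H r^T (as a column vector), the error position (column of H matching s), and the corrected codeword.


s = (1, 0, 0, 1)^T, error position = 9, corrected codeword c = 110110011111010

Compute s = H r^T mod 2 one row at a time:
  s_1 = 1 + 0 + 1 + 1 + 1 + 0 + 1 + 0 = 5 ≡ 1 (mod 2).
  s_2 = 1 + 1 + 0 + 0 + 1 + 0 + 1 + 0 = 4 ≡ 0 (mod 2).
  s_3 = 1 + 0 + 0 + 0 + 1 + 1 + 1 + 0 = 4 ≡ 0 (mod 2).
  s_4 = 1 + 0 + 1 + 0 + 0 + 1 + 0 + 0 = 3 ≡ 1 (mod 2).
s = (1, 0, 0, 1)^T — this equals column 9 of H (binary 1001), so error is at position 9.
Correct: flip bit 9 of r = 110110010111010 to get c = 110110011111010.


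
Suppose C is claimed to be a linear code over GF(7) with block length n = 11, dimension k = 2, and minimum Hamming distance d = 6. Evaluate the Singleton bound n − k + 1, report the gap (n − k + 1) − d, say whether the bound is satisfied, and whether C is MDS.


Singleton RHS = n − k + 1 = 10, slack = 4, bound satisfied, not MDS.

Singleton bound: d ≤ n − k + 1.
Here n = 11, k = 2, so n − k + 1 = 10.
Given d = 6, check d ≤ 10: YES.
Slack = (n − k + 1) − d = 4.
The code is NOT MDS (slack = 4 > 0).
Description: the claimed parameters are [11, 2, 6]_7; such a code would be non-MDS.


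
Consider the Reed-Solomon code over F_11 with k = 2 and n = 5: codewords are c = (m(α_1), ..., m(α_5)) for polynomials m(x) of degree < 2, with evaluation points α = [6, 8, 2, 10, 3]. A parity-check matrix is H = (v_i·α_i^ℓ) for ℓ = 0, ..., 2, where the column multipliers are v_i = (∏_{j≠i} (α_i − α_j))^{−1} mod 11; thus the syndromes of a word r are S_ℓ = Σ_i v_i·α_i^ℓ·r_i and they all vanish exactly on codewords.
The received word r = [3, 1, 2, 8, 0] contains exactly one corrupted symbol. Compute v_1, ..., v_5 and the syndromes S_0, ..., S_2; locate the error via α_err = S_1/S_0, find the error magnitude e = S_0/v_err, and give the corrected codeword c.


S = (8, 4, 2), error at position 1, error magnitude e = 9, c = [5, 1, 2, 8, 0].

Step 1: column multipliers v_i = (∏_{j≠i}(α_i − α_j))^{−1} mod 11.
  i = 1 (α = 6): (6−8)(6−2)(6−10)(6−3) = (−2)·4·(−4)·3 = 96 ≡ 8, so v_1 = 8^{−1} = 7 (mod 11).
  i = 2 (α = 8): (8−6)(8−2)(8−10)(8−3) = 2·6·(−2)·5 = −120 ≡ 1, so v_2 = 1^{−1} = 1 (mod 11).
  i = 3 (α = 2): (2−6)(2−8)(2−10)(2−3) = (−4)·(−6)·(−8)·(−1) = 192 ≡ 5, so v_3 = 5^{−1} = 9 (mod 11).
  i = 4 (α = 10): (10−6)(10−8)(10−2)(10−3) = 4·2·8·7 = 448 ≡ 8, so v_4 = 8^{−1} = 7 (mod 11).
  i = 5 (α = 3): (3−6)(3−8)(3−2)(3−10) = (−3)·(−5)·1·(−7) = −105 ≡ 5, so v_5 = 5^{−1} = 9 (mod 11).
  v = [7, 1, 9, 7, 9].
Step 2: syndromes of r = [3, 1, 2, 8, 0] (all sums mod 11).
  S_0 = Σ v_i r_i = 7·3 + 1·1 + 9·2 + 7·8 + 9·0 = 96 ≡ 8.
  S_1 = Σ v_i α_i r_i = 7·6·3 + 1·8·1 + 9·2·2 + 7·10·8 + 9·3·0 = 730 ≡ 4.
  α_i^2 mod 11 = [3, 9, 4, 1, 9].
  S_2 = Σ v_i α_i^2 r_i = 7·3·3 + 1·9·1 + 9·4·2 + 7·1·8 + 9·9·0 = 200 ≡ 2.
  S = (8, 4, 2) ≠ 0, so r is not a codeword (an error is present).
Step 3: locate the error. For a single error e at position i, S_ℓ = v_i·e·α_i^ℓ, so α_err = S_1/S_0.
  S_0^{−1} = 8^{−1} = 7 (mod 11), so α_err = 4·7 = 28 ≡ 6 = α_1. Error position i = 1.
  Consistency check: S_2/S_1 = 2·3 = 6 ≡ 6 = α_err ✓ (single-error assumption holds).
Step 4: error magnitude e = S_0/v_1 = S_0·∏_{j≠1}(α_1 − α_j) = 8·8 = 64 ≡ 9 (mod 11).
Step 5: correct position 1: c_1 = r_1 − e = 3 − 9 ≡ 5 (mod 11). Hence c = [5, 1, 2, 8, 0].
  Check: interpolating c through the α_i gives m(x) = 6 + 9·x (degree < 2) with m(α_i) = c_i for every i, so c is indeed a codeword.


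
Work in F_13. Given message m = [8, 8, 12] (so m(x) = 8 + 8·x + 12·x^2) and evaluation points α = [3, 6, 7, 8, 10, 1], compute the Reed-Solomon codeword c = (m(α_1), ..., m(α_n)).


c = [10, 7, 2, 8, 1, 2]

Message polynomial: m(x) = 8 + 8·x + 12·x^2 (mod 13).
For each evaluation point α_i, compute m(α_i) mod 13:
  α_1 = 3: Horner steps 12 → 5 → 10, so m(3) = 10.
  α_2 = 6: Horner steps 12 → 2 → 7, so m(6) = 7.
  α_3 = 7: Horner steps 12 → 1 → 2, so m(7) = 2.
  α_4 = 8: Horner steps 12 → 0 → 8, so m(8) = 8.
  α_5 = 10: Horner steps 12 → 11 → 1, so m(10) = 1.
  α_6 = 1: Horner steps 12 → 7 → 2, so m(1) = 2.
Codeword c = [10, 7, 2, 8, 1, 2] ∈ F_13^6.


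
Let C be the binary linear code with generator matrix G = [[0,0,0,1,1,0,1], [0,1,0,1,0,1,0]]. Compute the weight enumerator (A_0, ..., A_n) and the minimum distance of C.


Weight distribution: A_0 = 1, A_3 = 2, A_4 = 1. Minimum distance d = 3.

Enumerate all 2^2 = 4 messages m ∈ F_2^2.
For each, compute codeword c = mG in F_2^7, then tally its weight.
  m = 00 → c = 0000000, weight = 0.
  m = 10 → c = 0001101, weight = 3.
  m = 01 → c = 0101010, weight = 3.
  m = 11 → c = 0100111, weight = 4.
Tally weights:
  weight 0: 1 codewords.
  weight 3: 2 codewords.
  weight 4: 1 codewords.
Minimum distance d = smallest w > 0 with A_w > 0 = 3.
Sanity: Σ A_w = 4 = 2^2 = 4 ✓.


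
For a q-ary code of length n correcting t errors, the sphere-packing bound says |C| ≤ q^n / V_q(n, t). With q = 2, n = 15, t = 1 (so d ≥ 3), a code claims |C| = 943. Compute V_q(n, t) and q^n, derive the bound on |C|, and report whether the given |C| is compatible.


V_q(n, t) = 16, q^n = 32768, Hamming bound = 2048, |C| = 943 ≤ bound (satisfied).

Step 1: Compute V_q(n, t) = Σ_{j=0}^1 C(n, j) (q−1)^j.
  j = 0: C(15,0)·(1)^0 = 1·1 = 1.
  j = 1: C(15,1)·(1)^1 = 15·1 = 15.
  V_q(n, t) = 1 + 15 = 16.
Step 2: q^n = 2^15 = 32768.
Step 3: Hamming bound ⌊q^n / V_q(n,t)⌋ = ⌊32768/16⌋ = 2048.
Step 4: Compare |C| = 943 to 2048: satisfied.
The claimed |C| lies below the Hamming bound.


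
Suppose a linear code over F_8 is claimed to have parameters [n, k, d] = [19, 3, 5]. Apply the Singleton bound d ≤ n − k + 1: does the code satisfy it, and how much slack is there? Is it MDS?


Singleton RHS = n − k + 1 = 17, slack = 12, bound satisfied, not MDS.

Singleton bound: d ≤ n − k + 1.
Here n = 19, k = 3, so n − k + 1 = 17.
Given d = 5, check d ≤ 17: YES.
Slack = (n − k + 1) − d = 12.
The code is NOT MDS (slack = 12 > 0).
Description: the claimed parameters are [19, 3, 5]_8; such a code would be non-MDS.


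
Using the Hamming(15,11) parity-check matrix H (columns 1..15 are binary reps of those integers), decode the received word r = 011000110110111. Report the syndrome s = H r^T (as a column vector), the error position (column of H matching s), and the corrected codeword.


s = (0, 0, 1, 1)^T, error position = 3, corrected codeword c = 010000110110111

Compute s = H r^T mod 2 one row at a time:
  s_1 = 1 + 0 + 1 + 1 + 0 + 1 + 1 + 1 = 6 ≡ 0 (mod 2).
  s_2 = 0 + 0 + 0 + 1 + 0 + 1 + 1 + 1 = 4 ≡ 0 (mod 2).
  s_3 = 1 + 1 + 0 + 1 + 1 + 1 + 1 + 1 = 7 ≡ 1 (mod 2).
  s_4 = 0 + 1 + 0 + 1 + 0 + 1 + 1 + 1 = 5 ≡ 1 (mod 2).
s = (0, 0, 1, 1)^T — this equals column 3 of H (binary 0011), so error is at position 3.
Correct: flip bit 3 of r = 011000110110111 to get c = 010000110110111.


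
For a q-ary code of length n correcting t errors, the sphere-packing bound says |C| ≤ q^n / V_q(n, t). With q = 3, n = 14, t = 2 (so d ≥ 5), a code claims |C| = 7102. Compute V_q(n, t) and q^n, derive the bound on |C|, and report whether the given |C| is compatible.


V_q(n, t) = 393, q^n = 4782969, Hamming bound = 12170, |C| = 7102 ≤ bound (satisfied).

Step 1: Compute V_q(n, t) = Σ_{j=0}^2 C(n, j) (q−1)^j.
  j = 0: C(14,0)·(2)^0 = 1·1 = 1.
  j = 1: C(14,1)·(2)^1 = 14·2 = 28.
  j = 2: C(14,2)·(2)^2 = 91·4 = 364.
  V_q(n, t) = 1 + 28 + 364 = 393.
Step 2: q^n = 3^14 = 4782969.
Step 3: Hamming bound ⌊q^n / V_q(n,t)⌋ = ⌊4782969/393⌋ = 12170.
Step 4: Compare |C| = 7102 to 12170: satisfied.
The claimed |C| lies below the Hamming bound.


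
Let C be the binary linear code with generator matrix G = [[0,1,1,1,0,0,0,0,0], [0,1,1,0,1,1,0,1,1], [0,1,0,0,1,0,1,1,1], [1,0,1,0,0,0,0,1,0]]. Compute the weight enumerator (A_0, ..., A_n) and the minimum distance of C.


Weight distribution: A_0 = 1, A_3 = 3, A_4 = 3, A_5 = 4, A_6 = 4, A_7 = 1. Minimum distance d = 3.

Enumerate all 2^4 = 16 messages m ∈ F_2^4.
For each, compute codeword c = mG in F_2^9, then tally its weight.
  m = 0000 → c = 000000000, weight = 0.
  m = 1000 → c = 011100000, weight = 3.
  m = 0100 → c = 011011011, weight = 6.
  m = 1100 → c = 000111011, weight = 5.
  m = 0010 → c = 010010111, weight = 5.
  m = 1010 → c = 001110111, weight = 6.
  m = 0110 → c = 001001100, weight = 3.
  m = 1110 → c = 010101100, weight = 4.
  m = 0001 → c = 101000010, weight = 3.
  m = 1001 → c = 110100010, weight = 4.
  m = 0101 → c = 110011001, weight = 5.
  m = 1101 → c = 101111001, weight = 6.
  m = 0011 → c = 111010101, weight = 6.
  m = 1011 → c = 100110101, weight = 5.
  m = 0111 → c = 100001110, weight = 4.
  m = 1111 → c = 111101110, weight = 7.
Tally weights:
  weight 0: 1 codewords.
  weight 3: 3 codewords.
  weight 4: 3 codewords.
  weight 5: 4 codewords.
  weight 6: 4 codewords.
  weight 7: 1 codewords.
Minimum distance d = smallest w > 0 with A_w > 0 = 3.
Sanity: Σ A_w = 16 = 2^4 = 16 ✓.


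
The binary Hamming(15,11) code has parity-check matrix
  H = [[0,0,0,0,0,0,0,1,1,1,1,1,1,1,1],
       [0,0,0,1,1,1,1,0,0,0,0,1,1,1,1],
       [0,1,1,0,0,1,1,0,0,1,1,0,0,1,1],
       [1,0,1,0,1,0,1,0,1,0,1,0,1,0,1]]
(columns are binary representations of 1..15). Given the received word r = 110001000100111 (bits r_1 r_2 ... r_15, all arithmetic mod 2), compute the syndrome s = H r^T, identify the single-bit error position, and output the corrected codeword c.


s = (0, 0, 1, 1)^T, error position = 3, corrected codeword c = 111001000100111

Compute s = H r^T mod 2 one row at a time:
  s_1 = 0 + 0 + 1 + 0 + 0 + 1 + 1 + 1 = 4 ≡ 0 (mod 2).
  s_2 = 0 + 0 + 1 + 0 + 0 + 1 + 1 + 1 = 4 ≡ 0 (mod 2).
  s_3 = 1 + 0 + 1 + 0 + 1 + 0 + 1 + 1 = 5 ≡ 1 (mod 2).
  s_4 = 1 + 0 + 0 + 0 + 0 + 0 + 1 + 1 = 3 ≡ 1 (mod 2).
s = (0, 0, 1, 1)^T — this equals column 3 of H (binary 0011), so error is at position 3.
Correct: flip bit 3 of r = 110001000100111 to get c = 111001000100111.


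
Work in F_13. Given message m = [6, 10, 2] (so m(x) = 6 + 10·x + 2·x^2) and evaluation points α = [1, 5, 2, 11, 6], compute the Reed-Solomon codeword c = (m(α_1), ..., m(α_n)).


c = [5, 2, 8, 7, 8]

Message polynomial: m(x) = 6 + 10·x + 2·x^2 (mod 13).
For each evaluation point α_i, compute m(α_i) mod 13:
  α_1 = 1: Horner steps 2 → 12 → 5, so m(1) = 5.
  α_2 = 5: Horner steps 2 → 7 → 2, so m(5) = 2.
  α_3 = 2: Horner steps 2 → 1 → 8, so m(2) = 8.
  α_4 = 11: Horner steps 2 → 6 → 7, so m(11) = 7.
  α_5 = 6: Horner steps 2 → 9 → 8, so m(6) = 8.
Codeword c = [5, 2, 8, 7, 8] ∈ F_13^5.


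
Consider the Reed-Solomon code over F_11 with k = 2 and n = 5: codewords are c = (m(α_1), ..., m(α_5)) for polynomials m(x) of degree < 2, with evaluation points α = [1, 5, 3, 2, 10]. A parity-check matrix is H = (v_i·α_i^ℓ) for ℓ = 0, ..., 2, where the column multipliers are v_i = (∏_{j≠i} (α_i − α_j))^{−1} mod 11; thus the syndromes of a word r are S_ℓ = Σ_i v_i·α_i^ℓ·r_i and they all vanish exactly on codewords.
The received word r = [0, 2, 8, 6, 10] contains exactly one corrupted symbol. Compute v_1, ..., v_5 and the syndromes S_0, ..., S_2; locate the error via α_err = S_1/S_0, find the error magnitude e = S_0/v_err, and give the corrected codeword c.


S = (3, 9, 5), error at position 3, error magnitude e = 7, c = [0, 2, 1, 6, 10].

Step 1: column multipliers v_i = (∏_{j≠i}(α_i − α_j))^{−1} mod 11.
  i = 1 (α = 1): (1−5)(1−3)(1−2)(1−10) = (−4)·(−2)·(−1)·(−9) = 72 ≡ 6, so v_1 = 6^{−1} = 2 (mod 11).
  i = 2 (α = 5): (5−1)(5−3)(5−2)(5−10) = 4·2·3·(−5) = −120 ≡ 1, so v_2 = 1^{−1} = 1 (mod 11).
  i = 3 (α = 3): (3−1)(3−5)(3−2)(3−10) = 2·(−2)·1·(−7) = 28 ≡ 6, so v_3 = 6^{−1} = 2 (mod 11).
  i = 4 (α = 2): (2−1)(2−5)(2−3)(2−10) = 1·(−3)·(−1)·(−8) = −24 ≡ 9, so v_4 = 9^{−1} = 5 (mod 11).
  i = 5 (α = 10): (10−1)(10−5)(10−3)(10−2) = 9·5·7·8 = 2520 ≡ 1, so v_5 = 1^{−1} = 1 (mod 11).
  v = [2, 1, 2, 5, 1].
Step 2: syndromes of r = [0, 2, 8, 6, 10] (all sums mod 11).
  S_0 = Σ v_i r_i = 2·0 + 1·2 + 2·8 + 5·6 + 1·10 = 58 ≡ 3.
  S_1 = Σ v_i α_i r_i = 2·1·0 + 1·5·2 + 2·3·8 + 5·2·6 + 1·10·10 = 218 ≡ 9.
  α_i^2 mod 11 = [1, 3, 9, 4, 1].
  S_2 = Σ v_i α_i^2 r_i = 2·1·0 + 1·3·2 + 2·9·8 + 5·4·6 + 1·1·10 = 280 ≡ 5.
  S = (3, 9, 5) ≠ 0, so r is not a codeword (an error is present).
Step 3: locate the error. For a single error e at position i, S_ℓ = v_i·e·α_i^ℓ, so α_err = S_1/S_0.
  S_0^{−1} = 3^{−1} = 4 (mod 11), so α_err = 9·4 = 36 ≡ 3 = α_3. Error position i = 3.
  Consistency check: S_2/S_1 = 5·5 = 25 ≡ 3 = α_err ✓ (single-error assumption holds).
Step 4: error magnitude e = S_0/v_3 = S_0·∏_{j≠3}(α_3 − α_j) = 3·6 = 18 ≡ 7 (mod 11).
Step 5: correct position 3: c_3 = r_3 − e = 8 − 7 ≡ 1 (mod 11). Hence c = [0, 2, 1, 6, 10].
  Check: interpolating c through the α_i gives m(x) = 5 + 6·x (degree < 2) with m(α_i) = c_i for every i, so c is indeed a codeword.


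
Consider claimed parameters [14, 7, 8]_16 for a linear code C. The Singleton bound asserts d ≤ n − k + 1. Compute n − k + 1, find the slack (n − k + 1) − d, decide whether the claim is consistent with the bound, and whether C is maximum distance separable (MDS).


Singleton RHS = n − k + 1 = 8, slack = 0, bound satisfied, MDS.

Singleton bound: d ≤ n − k + 1.
Here n = 14, k = 7, so n − k + 1 = 8.
Given d = 8, check d ≤ 8: YES.
Slack = (n − k + 1) − d = 0.
The code is MDS (slack = 0).
Description: the claimed parameters are [14, 7, 8]_16; such a code would be MDS (meets Singleton bound).


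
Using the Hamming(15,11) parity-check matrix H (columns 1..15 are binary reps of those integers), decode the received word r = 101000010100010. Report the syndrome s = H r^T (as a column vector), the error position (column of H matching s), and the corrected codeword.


s = (1, 1, 1, 0)^T, error position = 14, corrected codeword c = 101000010100000

Compute s = H r^T mod 2 one row at a time:
  s_1 = 1 + 0 + 1 + 0 + 0 + 0 + 1 + 0 = 3 ≡ 1 (mod 2).
  s_2 = 0 + 0 + 0 + 0 + 0 + 0 + 1 + 0 = 1 ≡ 1 (mod 2).
  s_3 = 0 + 1 + 0 + 0 + 1 + 0 + 1 + 0 = 3 ≡ 1 (mod 2).
  s_4 = 1 + 1 + 0 + 0 + 0 + 0 + 0 + 0 = 2 ≡ 0 (mod 2).
s = (1, 1, 1, 0)^T — this equals column 14 of H (binary 1110), so error is at position 14.
Correct: flip bit 14 of r = 101000010100010 to get c = 101000010100000.


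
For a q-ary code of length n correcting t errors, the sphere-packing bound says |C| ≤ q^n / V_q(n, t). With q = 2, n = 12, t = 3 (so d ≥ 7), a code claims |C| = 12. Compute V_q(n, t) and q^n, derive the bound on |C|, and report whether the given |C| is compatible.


V_q(n, t) = 299, q^n = 4096, Hamming bound = 13, |C| = 12 ≤ bound (satisfied).

Step 1: Compute V_q(n, t) = Σ_{j=0}^3 C(n, j) (q−1)^j.
  j = 0: C(12,0)·(1)^0 = 1·1 = 1.
  j = 1: C(12,1)·(1)^1 = 12·1 = 12.
  j = 2: C(12,2)·(1)^2 = 66·1 = 66.
  j = 3: C(12,3)·(1)^3 = 220·1 = 220.
  V_q(n, t) = 1 + 12 + 66 + 220 = 299.
Step 2: q^n = 2^12 = 4096.
Step 3: Hamming bound ⌊q^n / V_q(n,t)⌋ = ⌊4096/299⌋ = 13.
Step 4: Compare |C| = 12 to 13: satisfied.
The claimed |C| lies below the Hamming bound.


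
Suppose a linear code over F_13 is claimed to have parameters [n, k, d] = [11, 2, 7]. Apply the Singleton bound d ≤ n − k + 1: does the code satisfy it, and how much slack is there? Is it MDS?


Singleton RHS = n − k + 1 = 10, slack = 3, bound satisfied, not MDS.

Singleton bound: d ≤ n − k + 1.
Here n = 11, k = 2, so n − k + 1 = 10.
Given d = 7, check d ≤ 10: YES.
Slack = (n − k + 1) − d = 3.
The code is NOT MDS (slack = 3 > 0).
Description: the claimed parameters are [11, 2, 7]_13; such a code would be non-MDS.


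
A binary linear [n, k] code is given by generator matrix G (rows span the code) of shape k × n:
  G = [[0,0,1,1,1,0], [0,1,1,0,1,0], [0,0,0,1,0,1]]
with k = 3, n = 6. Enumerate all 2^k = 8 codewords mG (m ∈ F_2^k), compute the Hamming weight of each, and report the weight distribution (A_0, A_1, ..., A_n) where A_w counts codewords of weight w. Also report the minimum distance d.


Weight distribution: A_0 = 1, A_2 = 3, A_3 = 3, A_5 = 1. Minimum distance d = 2.

Enumerate all 2^3 = 8 messages m ∈ F_2^3.
For each, compute codeword c = mG in F_2^6, then tally its weight.
  m = 000 → c = 000000, weight = 0.
  m = 100 → c = 001110, weight = 3.
  m = 010 → c = 011010, weight = 3.
  m = 110 → c = 010100, weight = 2.
  m = 001 → c = 000101, weight = 2.
  m = 101 → c = 001011, weight = 3.
  m = 011 → c = 011111, weight = 5.
  m = 111 → c = 010001, weight = 2.
Tally weights:
  weight 0: 1 codewords.
  weight 2: 3 codewords.
  weight 3: 3 codewords.
  weight 5: 1 codewords.
Minimum distance d = smallest w > 0 with A_w > 0 = 2.
Sanity: Σ A_w = 8 = 2^3 = 8 ✓.
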